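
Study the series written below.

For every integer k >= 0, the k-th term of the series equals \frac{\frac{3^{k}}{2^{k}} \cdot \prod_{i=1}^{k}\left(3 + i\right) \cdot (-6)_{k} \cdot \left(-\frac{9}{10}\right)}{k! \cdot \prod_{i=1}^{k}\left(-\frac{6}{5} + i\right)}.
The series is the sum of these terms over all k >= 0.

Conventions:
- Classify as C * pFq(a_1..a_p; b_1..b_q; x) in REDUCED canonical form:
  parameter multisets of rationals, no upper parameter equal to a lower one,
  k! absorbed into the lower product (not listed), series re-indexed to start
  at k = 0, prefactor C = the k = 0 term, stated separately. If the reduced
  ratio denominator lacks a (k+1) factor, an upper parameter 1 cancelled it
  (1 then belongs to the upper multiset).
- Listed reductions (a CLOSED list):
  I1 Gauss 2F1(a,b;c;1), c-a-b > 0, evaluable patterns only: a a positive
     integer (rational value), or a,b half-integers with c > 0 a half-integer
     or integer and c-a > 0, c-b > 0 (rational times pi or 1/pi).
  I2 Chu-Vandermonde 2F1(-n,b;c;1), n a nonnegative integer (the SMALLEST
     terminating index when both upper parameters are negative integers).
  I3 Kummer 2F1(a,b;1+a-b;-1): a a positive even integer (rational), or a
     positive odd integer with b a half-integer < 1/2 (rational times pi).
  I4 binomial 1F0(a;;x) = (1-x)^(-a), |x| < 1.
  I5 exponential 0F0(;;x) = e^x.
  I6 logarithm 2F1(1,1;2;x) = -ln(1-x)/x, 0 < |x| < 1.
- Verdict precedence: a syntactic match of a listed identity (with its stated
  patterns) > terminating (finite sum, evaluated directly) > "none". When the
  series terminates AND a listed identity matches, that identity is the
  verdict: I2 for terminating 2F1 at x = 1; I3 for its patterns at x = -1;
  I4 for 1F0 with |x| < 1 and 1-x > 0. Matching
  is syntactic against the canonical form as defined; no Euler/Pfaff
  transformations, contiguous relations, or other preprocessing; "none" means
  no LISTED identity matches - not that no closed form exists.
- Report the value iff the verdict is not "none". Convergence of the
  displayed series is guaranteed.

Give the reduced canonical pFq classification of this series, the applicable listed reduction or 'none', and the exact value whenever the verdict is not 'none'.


With C = -\frac{9}{10}: the canonical form is 2F1(-6, 4; -\frac{1}{5}; \frac{3}{2}). Verdict: terminating - the sum ends at index 6 because -6 is a negative integer; exact evaluation follows. Its exact value is \frac{21154761}{12160}.

Key step: t_0 being -\frac{9}{10}, the two geometric factors (C = -9/10, x = 3/2) combine into one argument.
Ratio: r(k) = \frac{3}{2} * (k-6) (k+4) / [(k-\frac{1}{5}) (k+1)] - rational in k. x = \frac{3}{2}; t_0 = -\frac{9}{10}; negate the roots.


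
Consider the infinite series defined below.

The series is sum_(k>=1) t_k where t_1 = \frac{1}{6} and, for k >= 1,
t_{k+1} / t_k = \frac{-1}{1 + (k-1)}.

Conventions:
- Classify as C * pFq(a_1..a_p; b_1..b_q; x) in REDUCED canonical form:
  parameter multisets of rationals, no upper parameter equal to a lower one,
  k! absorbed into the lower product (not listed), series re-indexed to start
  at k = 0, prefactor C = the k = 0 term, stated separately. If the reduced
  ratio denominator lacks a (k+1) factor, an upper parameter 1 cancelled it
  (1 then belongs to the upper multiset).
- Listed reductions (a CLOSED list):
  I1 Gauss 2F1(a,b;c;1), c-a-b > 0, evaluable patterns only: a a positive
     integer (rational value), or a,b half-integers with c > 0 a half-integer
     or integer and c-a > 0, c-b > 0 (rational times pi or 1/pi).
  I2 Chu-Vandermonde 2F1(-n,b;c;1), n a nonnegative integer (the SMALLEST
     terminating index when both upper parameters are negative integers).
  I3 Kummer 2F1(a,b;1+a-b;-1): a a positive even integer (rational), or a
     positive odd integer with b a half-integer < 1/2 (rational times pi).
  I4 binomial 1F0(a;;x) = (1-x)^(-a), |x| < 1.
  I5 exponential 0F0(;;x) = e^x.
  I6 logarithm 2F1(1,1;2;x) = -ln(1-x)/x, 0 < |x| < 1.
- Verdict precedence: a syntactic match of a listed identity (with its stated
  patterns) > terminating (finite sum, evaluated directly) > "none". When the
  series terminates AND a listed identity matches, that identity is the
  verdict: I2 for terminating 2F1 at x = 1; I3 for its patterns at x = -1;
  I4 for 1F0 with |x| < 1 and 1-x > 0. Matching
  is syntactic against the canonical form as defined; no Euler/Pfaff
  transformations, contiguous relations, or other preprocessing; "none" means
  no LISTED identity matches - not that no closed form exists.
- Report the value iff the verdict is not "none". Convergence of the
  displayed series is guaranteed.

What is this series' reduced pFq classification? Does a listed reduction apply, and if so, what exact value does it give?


First insight: with t_0 = \frac{1}{6}, factor the ratio over Q (C = 1/6, x = -1): negated roots = parameters.
Consecutive-term ratio: r(k) = -1 * 1 / [(k+1)] ; factor over Q: parameters, x = -1, and C = \frac{1}{6}.

At argument -1: a 0F0 with upper {-}, lower {-}, scaled by C = \frac{1}{6}. Verdict: the exponential series (I5) matches (the 0F0 exponential series at x = -1). Exact value: \frac{1}{6} \cdot e^{-1}.


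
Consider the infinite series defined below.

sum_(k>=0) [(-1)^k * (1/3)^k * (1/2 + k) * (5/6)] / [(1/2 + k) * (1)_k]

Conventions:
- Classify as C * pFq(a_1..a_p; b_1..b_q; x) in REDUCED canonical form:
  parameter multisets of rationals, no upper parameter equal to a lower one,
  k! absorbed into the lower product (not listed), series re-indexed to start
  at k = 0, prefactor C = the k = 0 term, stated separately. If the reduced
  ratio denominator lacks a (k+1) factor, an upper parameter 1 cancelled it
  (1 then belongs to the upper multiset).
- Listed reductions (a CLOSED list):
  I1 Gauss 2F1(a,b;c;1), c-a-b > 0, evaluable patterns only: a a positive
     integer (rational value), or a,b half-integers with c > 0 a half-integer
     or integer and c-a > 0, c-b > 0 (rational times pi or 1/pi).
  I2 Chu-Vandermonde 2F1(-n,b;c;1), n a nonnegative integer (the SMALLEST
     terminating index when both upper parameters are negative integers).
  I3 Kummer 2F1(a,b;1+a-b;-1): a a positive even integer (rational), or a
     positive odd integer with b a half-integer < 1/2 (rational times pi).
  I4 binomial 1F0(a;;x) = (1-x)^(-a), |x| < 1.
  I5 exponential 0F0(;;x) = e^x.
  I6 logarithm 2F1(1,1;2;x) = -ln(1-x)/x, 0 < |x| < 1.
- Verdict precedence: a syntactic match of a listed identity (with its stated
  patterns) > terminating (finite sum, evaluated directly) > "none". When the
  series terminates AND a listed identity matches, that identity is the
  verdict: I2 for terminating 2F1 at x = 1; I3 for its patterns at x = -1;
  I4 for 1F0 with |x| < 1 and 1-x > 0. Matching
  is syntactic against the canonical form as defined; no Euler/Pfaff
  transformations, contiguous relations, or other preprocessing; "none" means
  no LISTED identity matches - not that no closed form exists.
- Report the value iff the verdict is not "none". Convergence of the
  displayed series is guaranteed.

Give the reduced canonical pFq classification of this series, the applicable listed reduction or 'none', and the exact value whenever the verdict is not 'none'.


This is 5/6 * 0F0(-; -; -1/3) in reduced canonical form. Verdict (x = -1/3): exponential (I5) applies (the 0F0 exponential series at x = -1/3). Hence: (5/6) * e^(-1/3).

First insight: t_0 = 5/6 here, and the (-1)^k factor (C = 5/6, x = -1/3) folds into the argument's sign.
Ratio: r(k) = (-1/3) * 1 / [(k+1)] - rational in k. x = (-1/3); t_0 = 5/6; negate the roots.


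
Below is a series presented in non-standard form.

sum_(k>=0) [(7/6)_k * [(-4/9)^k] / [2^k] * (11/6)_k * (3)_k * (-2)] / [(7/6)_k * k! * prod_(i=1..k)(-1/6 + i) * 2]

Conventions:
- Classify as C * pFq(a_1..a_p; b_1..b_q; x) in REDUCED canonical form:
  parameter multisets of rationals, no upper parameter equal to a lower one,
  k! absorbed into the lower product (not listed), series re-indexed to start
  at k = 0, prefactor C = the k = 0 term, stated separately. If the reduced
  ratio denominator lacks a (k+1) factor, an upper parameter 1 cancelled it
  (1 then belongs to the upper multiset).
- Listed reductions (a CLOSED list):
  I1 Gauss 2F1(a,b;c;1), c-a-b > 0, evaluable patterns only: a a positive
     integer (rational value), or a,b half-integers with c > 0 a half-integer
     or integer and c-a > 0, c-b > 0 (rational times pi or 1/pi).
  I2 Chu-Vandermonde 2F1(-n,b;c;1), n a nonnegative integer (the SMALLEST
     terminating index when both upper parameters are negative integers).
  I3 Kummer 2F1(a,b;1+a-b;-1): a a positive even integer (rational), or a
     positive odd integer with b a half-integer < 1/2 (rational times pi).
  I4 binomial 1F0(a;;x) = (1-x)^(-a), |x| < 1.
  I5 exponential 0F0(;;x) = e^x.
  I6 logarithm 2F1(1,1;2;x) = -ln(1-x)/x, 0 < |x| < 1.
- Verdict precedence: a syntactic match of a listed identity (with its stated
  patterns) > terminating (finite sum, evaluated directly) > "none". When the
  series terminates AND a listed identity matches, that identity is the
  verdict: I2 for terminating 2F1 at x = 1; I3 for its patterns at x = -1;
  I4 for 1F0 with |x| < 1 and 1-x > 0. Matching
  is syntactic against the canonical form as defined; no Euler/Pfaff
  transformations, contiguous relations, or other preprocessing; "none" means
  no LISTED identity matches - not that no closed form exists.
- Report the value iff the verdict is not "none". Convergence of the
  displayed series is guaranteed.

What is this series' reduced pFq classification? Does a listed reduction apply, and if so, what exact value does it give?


At argument -2/9: a 2F1 with upper {11/6, 3}, lower {5/6}, scaled by C = -1. Verdict: none - at argument -2/9 the multisets {11/6, 3} ; {5/6} match no listed identity.

The tell: from the first term -1: the two k-th powers (C = -1) combine into one argument.
Adjacent-term ratio: r(k) = (-2/9) * (k+11/6) (k+3) / [(k+5/6) (k+1)] - rational; roots negated = parameters, x = (-2/9), C = -1.


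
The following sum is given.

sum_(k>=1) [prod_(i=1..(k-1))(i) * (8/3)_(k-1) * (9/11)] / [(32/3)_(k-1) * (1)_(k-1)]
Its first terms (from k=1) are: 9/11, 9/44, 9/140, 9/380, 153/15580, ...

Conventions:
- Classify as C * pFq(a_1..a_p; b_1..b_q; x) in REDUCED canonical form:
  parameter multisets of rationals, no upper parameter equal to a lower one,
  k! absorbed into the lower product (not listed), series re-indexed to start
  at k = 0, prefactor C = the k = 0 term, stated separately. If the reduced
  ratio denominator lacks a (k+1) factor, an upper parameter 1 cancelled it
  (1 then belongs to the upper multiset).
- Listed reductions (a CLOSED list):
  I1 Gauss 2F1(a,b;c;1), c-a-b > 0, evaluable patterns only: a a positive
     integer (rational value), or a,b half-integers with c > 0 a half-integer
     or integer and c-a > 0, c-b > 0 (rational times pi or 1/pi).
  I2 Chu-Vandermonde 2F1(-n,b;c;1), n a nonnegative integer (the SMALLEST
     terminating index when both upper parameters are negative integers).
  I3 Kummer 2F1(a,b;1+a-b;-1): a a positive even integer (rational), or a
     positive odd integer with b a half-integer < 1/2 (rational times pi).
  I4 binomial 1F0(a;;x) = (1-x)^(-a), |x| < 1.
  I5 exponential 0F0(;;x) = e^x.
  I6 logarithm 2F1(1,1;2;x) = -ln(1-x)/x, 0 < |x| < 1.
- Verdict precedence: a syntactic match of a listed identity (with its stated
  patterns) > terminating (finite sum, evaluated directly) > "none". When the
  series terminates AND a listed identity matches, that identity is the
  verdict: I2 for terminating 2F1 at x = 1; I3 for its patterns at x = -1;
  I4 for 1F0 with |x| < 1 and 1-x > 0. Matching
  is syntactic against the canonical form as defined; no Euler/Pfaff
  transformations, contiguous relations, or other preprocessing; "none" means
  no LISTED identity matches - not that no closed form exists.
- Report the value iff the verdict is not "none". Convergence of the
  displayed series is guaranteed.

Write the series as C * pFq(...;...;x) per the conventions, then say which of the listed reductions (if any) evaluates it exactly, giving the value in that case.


At argument 1: a 2F1 with upper {1, 8/3}, lower {32/3}, scaled by C = 9/11. Verdict: this is the Gauss summation I1 (x = 1: the Gamma ratio telescopes since c-a-b = 7 > 0 and a = 1 in Z>0). Value: 87/77.

Structural cue: t_0 = 9/11 here, and the running product (C = 9/11, x = 1) telescopes to a rising factorial.
Ratio: r(k) = 1 * (k+1) (k+8/3) / [(k+32/3) (k+1)] - poly over poly, x = 1 from leading terms; C = 9/11 at k = 0.


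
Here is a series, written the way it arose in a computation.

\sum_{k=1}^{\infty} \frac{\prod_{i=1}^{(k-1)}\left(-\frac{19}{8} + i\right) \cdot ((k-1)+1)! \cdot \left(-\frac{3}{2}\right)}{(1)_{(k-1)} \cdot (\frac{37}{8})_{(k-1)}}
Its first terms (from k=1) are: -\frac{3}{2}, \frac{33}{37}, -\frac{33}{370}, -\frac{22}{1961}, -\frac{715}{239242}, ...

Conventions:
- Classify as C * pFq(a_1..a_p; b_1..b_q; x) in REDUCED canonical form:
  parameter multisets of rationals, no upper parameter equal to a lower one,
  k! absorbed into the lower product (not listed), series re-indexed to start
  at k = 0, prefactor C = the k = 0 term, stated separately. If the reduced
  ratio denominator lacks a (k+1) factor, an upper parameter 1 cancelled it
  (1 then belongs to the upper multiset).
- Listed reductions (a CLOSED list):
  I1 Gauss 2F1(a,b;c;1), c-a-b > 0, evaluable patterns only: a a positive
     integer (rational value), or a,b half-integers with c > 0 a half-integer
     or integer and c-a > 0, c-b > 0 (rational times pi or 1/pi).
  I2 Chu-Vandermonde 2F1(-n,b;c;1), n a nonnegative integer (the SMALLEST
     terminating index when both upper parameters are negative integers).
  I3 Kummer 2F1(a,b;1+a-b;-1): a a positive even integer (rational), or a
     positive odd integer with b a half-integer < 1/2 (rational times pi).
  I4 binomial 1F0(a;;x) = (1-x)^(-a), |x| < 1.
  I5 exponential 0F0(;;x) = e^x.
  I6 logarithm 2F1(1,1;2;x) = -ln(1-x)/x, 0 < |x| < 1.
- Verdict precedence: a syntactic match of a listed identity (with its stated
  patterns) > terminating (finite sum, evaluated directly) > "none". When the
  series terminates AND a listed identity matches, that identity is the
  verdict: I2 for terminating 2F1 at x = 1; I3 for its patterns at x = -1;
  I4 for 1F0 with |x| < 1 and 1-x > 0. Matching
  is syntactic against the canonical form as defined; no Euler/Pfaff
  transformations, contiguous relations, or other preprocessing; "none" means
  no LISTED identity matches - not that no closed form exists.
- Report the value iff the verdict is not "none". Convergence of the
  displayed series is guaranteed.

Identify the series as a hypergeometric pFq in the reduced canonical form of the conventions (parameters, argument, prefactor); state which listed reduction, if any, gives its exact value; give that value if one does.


With C = -\frac{3}{2}: the canonical form is 2F1(-\frac{11}{8}, 2; \frac{37}{8}; 1). Verdict at x = 1: the Gauss summation I1 matches (x = 1: the Gamma ratio telescopes since c-a-b = 4 > 0 and a = 2 in Z>0). Exact value: -\frac{1827}{2560}.

The tell: with t_0 = -\frac{3}{2}, (1)_k (C = -3/2) is k! itself.
Term ratio: r(k) = 1 * (k-\frac{11}{8}) (k+2) / [(k+\frac{37}{8}) (k+1)] - rational; roots negated = parameters, x = 1, C = -\frac{3}{2}.


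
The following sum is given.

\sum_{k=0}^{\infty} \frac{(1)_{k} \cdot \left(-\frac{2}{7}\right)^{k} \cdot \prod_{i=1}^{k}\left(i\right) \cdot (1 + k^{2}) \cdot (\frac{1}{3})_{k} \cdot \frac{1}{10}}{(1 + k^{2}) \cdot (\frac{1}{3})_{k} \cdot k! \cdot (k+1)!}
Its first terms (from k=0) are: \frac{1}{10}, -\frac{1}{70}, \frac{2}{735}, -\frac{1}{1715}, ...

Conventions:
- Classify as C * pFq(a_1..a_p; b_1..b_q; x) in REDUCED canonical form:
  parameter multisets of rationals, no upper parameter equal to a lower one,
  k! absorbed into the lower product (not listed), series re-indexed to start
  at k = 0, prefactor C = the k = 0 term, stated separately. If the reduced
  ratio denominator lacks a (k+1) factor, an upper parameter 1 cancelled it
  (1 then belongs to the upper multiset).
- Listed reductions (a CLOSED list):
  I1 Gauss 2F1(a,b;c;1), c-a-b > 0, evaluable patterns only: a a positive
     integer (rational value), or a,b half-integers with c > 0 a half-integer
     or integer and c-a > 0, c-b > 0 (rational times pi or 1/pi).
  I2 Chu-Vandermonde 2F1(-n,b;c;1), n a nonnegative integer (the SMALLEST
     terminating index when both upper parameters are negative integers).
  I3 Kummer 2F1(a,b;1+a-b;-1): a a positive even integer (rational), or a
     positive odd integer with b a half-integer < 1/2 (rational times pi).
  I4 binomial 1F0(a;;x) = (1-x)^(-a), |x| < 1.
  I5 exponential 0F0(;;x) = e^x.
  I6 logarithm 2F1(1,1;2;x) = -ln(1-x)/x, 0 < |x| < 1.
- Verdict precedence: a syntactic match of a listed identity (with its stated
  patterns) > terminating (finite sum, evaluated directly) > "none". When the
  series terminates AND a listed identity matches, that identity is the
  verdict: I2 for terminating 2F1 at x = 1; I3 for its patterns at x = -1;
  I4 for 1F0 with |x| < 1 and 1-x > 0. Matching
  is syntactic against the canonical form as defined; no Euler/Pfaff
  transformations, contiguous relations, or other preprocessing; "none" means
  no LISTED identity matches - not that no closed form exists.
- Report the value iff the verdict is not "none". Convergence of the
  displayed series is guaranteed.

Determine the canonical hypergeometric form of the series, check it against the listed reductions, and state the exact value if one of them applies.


This is \frac{1}{10} * 2F1(1, 1; 2; -\frac{2}{7}) in reduced canonical form. Verdict (x = -\frac{2}{7}): logarithm (I6) applies (the logarithm: parameters (1,1;2), x = -\frac{2}{7}). Exact value: \frac{7}{20} \cdot \ln\left(\frac{9}{7}\right).

Key step: t_0 = \frac{1}{10} here, and the running product (prefactor 1/10) telescopes to a rising factorial.
Ratio: r(k) = -\frac{2}{7} * (k+1) (k+1) / [(k+2) (k+1)] ; factor over Q: parameters, x = -\frac{2}{7}, and C = \frac{1}{10}.


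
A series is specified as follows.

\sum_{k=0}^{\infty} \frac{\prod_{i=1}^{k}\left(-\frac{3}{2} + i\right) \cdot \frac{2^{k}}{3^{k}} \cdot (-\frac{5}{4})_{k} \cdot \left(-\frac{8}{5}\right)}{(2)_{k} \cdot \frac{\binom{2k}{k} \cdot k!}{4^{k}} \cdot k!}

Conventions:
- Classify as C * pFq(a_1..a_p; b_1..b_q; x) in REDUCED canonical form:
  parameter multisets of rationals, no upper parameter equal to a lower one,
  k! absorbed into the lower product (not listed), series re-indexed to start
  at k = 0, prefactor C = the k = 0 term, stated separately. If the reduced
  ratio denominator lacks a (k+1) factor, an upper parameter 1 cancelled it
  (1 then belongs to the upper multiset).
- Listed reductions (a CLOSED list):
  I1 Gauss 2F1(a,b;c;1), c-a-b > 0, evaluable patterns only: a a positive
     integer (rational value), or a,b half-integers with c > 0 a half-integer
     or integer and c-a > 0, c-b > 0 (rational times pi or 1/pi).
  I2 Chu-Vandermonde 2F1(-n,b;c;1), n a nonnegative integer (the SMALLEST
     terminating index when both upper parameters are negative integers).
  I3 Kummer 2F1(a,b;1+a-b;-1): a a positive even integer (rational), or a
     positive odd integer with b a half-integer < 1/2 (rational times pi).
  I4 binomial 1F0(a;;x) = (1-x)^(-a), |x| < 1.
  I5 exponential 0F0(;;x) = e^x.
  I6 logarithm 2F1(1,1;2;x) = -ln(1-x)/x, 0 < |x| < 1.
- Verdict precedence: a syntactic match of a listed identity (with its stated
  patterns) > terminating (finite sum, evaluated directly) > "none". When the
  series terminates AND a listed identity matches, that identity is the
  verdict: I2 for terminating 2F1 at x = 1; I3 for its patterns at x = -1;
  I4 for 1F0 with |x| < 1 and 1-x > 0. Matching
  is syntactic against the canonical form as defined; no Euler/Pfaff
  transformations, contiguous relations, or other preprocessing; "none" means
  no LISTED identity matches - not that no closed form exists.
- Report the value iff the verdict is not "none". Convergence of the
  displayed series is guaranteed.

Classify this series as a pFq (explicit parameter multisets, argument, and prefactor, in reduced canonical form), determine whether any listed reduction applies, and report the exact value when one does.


The tell: from the first term -\frac{8}{5}: the running product (C = -8/5, x = 2/3) telescopes to a rising factorial.
Step ratio: r(k) = \frac{2}{3} * (k-\frac{5}{4}) (k-\frac{1}{2}) / [(k+\frac{1}{2}) (k+2) (k+1)] - poly over poly, x = \frac{2}{3} from leading terms; C = -\frac{8}{5} at k = 0.

Prefactor -\frac{8}{5}, argument \frac{2}{3}: 2F2 with upper {-\frac{5}{4}, -\frac{1}{2}} over lower {\frac{1}{2}, 2}. Verdict: none here - no I1-I6 shape fits x = \frac{2}{3} with lower {\frac{1}{2}, 2}.


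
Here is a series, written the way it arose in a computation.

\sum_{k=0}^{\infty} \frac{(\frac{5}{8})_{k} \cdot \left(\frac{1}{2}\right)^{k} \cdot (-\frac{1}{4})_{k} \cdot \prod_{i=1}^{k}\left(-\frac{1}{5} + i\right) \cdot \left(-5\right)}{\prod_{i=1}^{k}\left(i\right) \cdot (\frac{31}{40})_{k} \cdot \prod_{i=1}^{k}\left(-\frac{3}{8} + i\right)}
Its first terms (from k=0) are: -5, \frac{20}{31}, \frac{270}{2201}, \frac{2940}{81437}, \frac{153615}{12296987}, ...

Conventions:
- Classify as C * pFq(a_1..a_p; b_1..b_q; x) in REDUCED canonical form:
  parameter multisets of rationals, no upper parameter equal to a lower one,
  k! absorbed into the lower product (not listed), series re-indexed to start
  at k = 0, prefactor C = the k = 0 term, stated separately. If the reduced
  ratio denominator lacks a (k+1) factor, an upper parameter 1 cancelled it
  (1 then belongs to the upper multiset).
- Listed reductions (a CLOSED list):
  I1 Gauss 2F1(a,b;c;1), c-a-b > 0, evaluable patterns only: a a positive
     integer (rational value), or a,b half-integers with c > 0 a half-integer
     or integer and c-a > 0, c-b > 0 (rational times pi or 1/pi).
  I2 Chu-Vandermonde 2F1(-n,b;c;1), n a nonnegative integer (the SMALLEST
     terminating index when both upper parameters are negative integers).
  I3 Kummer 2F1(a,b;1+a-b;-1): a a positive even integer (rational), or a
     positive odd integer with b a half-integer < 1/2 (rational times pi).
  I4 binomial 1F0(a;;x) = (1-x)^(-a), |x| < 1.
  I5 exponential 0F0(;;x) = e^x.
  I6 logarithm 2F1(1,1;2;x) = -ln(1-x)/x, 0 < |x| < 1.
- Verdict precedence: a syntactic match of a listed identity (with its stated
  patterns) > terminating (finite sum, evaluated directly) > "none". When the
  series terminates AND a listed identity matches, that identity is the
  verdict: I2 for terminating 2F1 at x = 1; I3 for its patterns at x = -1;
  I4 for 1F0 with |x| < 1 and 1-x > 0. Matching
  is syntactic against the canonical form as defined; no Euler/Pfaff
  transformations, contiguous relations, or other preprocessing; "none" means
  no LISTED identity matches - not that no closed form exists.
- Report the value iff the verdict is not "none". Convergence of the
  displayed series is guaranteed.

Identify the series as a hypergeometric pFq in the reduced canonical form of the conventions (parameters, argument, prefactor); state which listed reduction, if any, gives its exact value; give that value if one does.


Reduced: x = \frac{1}{2}, 2F1, upper = {-\frac{1}{4}, \frac{4}{5}}, lower = {\frac{31}{40}}, C = -5. Verdict: no listed reduction: x = \frac{1}{2} and upper {-\frac{1}{4}, \frac{4}{5}} fail every I1-I6 pattern.

Key step: from the first term -5: the lower running product (prefactor -5) is a rising factorial.
Term ratio: r(k) = \frac{1}{2} * (k-\frac{1}{4}) (k+\frac{4}{5}) / [(k+\frac{31}{40}) (k+1)] - poly over poly, x = \frac{1}{2} from leading terms; C = -5 at k = 0.


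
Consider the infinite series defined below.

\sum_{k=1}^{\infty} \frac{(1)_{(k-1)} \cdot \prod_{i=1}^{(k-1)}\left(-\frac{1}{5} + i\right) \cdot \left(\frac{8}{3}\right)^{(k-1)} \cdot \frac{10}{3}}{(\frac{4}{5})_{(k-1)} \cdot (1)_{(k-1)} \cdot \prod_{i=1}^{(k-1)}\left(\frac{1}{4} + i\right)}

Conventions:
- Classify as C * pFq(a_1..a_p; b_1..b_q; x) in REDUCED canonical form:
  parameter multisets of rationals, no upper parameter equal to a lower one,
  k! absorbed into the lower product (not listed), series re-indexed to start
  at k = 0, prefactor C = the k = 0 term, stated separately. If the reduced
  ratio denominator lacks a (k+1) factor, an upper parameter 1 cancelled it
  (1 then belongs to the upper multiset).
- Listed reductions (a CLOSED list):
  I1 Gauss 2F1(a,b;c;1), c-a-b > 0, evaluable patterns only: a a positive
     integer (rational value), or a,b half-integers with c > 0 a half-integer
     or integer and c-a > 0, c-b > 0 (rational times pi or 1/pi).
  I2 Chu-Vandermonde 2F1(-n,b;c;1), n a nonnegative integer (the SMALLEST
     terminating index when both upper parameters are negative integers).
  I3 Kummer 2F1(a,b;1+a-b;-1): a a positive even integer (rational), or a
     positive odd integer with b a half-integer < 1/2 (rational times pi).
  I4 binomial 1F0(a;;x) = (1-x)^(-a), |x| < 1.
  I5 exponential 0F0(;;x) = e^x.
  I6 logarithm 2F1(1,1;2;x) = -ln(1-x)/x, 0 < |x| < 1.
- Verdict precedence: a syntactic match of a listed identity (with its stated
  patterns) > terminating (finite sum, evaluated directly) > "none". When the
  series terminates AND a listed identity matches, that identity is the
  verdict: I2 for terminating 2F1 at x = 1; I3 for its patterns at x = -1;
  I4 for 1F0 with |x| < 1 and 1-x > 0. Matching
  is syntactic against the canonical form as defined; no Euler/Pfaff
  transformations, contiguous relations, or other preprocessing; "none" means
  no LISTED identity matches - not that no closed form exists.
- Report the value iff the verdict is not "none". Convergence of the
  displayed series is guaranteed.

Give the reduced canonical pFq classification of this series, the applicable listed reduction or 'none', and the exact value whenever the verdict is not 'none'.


Prefactor \frac{10}{3}, argument \frac{8}{3}: 1F1 with upper {1} over lower {\frac{5}{4}}. Verdict: none (x = \frac{8}{3}): each listed identity misses the multisets {1} ; {\frac{5}{4}}.

Key observation: t_0 being \frac{10}{3}, the lower running product (C = 10/3) is a rising factorial.
Adjacent-term ratio: r(k) = \frac{8}{3} * (k+1) / [(k+\frac{5}{4}) (k+1)] - rational; roots negated = parameters, x = \frac{8}{3}, C = \frac{10}{3}.


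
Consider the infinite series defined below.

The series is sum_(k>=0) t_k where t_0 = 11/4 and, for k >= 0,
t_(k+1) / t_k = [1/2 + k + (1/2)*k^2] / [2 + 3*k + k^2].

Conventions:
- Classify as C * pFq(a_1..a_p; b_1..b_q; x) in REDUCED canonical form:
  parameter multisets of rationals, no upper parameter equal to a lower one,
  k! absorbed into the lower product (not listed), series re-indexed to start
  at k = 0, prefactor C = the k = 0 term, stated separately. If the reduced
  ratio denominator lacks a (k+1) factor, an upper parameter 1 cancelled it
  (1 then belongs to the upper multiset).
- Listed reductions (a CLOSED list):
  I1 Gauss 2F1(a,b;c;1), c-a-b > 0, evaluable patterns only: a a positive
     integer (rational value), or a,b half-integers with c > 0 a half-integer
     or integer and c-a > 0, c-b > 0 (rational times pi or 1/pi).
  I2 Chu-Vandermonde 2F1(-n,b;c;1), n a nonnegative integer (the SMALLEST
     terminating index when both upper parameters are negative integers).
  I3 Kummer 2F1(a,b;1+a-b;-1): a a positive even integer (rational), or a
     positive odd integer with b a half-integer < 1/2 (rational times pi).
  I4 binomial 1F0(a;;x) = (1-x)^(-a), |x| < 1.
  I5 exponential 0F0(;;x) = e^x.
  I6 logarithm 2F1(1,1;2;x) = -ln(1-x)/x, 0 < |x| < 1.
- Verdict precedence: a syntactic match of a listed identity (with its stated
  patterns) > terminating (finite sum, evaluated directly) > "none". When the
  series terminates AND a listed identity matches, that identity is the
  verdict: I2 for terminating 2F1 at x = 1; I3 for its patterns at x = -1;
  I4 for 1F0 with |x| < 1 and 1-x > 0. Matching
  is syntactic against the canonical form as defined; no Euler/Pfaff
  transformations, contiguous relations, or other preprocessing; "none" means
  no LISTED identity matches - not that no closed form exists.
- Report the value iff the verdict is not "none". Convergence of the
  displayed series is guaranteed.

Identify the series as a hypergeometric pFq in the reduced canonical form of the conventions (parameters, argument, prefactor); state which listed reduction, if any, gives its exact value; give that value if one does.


At argument 1/2: a 2F1 with upper {1, 1}, lower {2}, scaled by C = 11/4. Verdict: the I6 logarithm reduction applies (the logarithm: parameters (1,1;2), x = 1/2). Value: (-11/2) * ln(1/2).

Key step: with t_0 = 11/4, the expanded ratio factors over Q; C = 11/4, roots give parameters.
Step ratio: r(k) = (1/2) * (k+1) (k+1) / [(k+2) (k+1)] - rational in k, leading ratio (1/2); with t_0 = 11/4, classification follows.


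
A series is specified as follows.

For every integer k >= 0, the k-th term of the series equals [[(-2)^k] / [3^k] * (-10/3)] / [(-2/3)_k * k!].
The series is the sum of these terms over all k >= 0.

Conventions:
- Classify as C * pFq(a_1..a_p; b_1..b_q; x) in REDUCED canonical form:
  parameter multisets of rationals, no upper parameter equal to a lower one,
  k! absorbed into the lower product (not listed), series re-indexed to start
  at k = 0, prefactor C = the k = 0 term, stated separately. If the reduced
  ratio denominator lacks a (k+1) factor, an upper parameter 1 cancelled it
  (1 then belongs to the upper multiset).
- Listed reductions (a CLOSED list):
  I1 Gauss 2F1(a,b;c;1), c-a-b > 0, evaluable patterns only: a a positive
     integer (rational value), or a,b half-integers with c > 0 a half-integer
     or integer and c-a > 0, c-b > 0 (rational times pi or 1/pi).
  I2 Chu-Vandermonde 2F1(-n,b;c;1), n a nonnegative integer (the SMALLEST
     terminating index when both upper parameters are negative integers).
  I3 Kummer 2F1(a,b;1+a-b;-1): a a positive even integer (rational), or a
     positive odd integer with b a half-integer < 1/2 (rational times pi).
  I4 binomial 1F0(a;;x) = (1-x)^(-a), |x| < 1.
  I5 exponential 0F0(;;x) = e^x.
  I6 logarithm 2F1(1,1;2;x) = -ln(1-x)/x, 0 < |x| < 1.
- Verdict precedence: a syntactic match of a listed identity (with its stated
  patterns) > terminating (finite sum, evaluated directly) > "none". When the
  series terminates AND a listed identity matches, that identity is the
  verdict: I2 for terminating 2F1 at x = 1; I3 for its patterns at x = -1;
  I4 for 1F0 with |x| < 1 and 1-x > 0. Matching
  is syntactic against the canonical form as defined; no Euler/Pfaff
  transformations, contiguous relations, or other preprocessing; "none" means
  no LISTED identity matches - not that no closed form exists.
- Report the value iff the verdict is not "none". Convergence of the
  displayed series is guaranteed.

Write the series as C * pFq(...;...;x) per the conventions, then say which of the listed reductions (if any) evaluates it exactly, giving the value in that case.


First insight: t_0 = -10/3 here, and the two geometric factors (C = -10/3) combine into one argument.
Adjacent-term ratio: r(k) = (-2/3) * 1 / [(k-2/3) (k+1)] - poly over poly, x = (-2/3) from leading terms; C = -10/3 at k = 0.

With C = -10/3: the canonical form is 0F1(-; -2/3; -2/3). Verdict: none. A 0F1 with upper {-} fits none of I1-I6 at x = -2/3; the sum runs forever.


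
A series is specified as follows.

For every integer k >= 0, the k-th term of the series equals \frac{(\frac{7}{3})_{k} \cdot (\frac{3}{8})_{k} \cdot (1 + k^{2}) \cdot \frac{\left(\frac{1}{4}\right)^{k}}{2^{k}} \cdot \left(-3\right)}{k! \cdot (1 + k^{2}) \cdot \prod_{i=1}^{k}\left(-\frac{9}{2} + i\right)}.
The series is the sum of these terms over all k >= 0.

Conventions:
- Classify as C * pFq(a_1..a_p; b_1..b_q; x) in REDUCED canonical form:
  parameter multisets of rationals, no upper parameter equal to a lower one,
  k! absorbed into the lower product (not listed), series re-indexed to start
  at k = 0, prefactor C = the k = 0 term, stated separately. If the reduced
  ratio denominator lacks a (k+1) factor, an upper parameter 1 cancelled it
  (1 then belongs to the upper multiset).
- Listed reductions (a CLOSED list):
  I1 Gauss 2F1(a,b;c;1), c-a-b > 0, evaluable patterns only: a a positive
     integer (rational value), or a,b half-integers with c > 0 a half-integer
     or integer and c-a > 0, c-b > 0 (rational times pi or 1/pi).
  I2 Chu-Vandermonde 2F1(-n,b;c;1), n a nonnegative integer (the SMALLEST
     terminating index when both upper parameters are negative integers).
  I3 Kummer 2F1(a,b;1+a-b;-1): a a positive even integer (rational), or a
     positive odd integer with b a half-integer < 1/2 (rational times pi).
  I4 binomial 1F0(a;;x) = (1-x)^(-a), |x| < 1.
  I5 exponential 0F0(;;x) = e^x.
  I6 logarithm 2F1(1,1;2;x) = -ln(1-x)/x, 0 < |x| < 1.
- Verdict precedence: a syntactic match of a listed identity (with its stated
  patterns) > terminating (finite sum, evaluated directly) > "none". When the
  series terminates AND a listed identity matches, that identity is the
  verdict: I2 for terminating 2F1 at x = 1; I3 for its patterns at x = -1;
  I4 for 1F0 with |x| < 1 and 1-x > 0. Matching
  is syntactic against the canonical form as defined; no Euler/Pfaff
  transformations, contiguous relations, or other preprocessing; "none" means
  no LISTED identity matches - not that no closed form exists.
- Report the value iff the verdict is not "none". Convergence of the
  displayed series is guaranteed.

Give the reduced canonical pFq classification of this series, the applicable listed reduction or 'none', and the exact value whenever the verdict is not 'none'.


Prefactor -3, argument \frac{1}{8}: 2F1 with upper {\frac{3}{8}, \frac{7}{3}} over lower {-\frac{7}{2}}. Verdict: no listed reduction: x = \frac{1}{8} and upper {\frac{3}{8}, \frac{7}{3}} fail every I1-I6 pattern.

Key step: t_0 being -3, k^2 + 1 divides numerator and denominator alike; prefactor -3 after cancelling.
Term ratio: r(k) = \frac{1}{8} * (k+\frac{3}{8}) (k+\frac{7}{3}) / [(k-\frac{7}{2}) (k+1)] - poly over poly, x = \frac{1}{8} from leading terms; C = -3 at k = 0.


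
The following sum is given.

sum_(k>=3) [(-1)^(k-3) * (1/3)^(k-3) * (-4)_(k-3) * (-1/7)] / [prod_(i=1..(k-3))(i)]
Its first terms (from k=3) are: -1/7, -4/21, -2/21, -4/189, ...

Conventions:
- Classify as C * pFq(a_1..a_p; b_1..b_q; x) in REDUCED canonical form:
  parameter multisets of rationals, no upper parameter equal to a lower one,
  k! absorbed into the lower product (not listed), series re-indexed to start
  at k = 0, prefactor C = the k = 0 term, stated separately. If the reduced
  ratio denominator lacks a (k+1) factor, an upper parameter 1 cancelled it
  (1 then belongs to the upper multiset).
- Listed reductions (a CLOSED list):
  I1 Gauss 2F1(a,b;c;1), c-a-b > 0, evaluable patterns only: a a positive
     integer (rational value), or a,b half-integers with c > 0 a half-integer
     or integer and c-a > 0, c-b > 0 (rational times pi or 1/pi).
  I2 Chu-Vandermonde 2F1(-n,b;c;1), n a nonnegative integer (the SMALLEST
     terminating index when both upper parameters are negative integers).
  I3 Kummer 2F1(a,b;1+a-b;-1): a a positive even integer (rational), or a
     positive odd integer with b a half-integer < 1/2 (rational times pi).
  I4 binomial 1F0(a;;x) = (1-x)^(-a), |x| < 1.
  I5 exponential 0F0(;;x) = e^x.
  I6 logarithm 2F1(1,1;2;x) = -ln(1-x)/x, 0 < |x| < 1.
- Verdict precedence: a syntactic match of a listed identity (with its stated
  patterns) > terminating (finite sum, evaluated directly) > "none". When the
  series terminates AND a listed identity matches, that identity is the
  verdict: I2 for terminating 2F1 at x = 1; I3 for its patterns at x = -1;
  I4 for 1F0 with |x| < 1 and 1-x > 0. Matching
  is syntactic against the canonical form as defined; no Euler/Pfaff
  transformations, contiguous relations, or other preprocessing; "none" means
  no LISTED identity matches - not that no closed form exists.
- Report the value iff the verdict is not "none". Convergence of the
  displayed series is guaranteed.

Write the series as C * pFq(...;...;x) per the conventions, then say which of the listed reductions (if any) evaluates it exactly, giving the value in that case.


Key step: t_0 = -1/7 here, and the (-1)^k factor (C = -1/7, x = -1/3) folds into the argument's sign.
Term ratio: r(k) = (-1/3) * (k-4) / [(k+1)] - rational in k, leading ratio (-1/3); with t_0 = -1/7, classification follows.

x = -1/3 here; the reduced form reads 1F0, upper {-4}, lower {-}, C = -1/7. Verdict: binomial (I4) applies (the 1F0 binomial series: exponent 4, x = -1/3). Exact value: -256/567.


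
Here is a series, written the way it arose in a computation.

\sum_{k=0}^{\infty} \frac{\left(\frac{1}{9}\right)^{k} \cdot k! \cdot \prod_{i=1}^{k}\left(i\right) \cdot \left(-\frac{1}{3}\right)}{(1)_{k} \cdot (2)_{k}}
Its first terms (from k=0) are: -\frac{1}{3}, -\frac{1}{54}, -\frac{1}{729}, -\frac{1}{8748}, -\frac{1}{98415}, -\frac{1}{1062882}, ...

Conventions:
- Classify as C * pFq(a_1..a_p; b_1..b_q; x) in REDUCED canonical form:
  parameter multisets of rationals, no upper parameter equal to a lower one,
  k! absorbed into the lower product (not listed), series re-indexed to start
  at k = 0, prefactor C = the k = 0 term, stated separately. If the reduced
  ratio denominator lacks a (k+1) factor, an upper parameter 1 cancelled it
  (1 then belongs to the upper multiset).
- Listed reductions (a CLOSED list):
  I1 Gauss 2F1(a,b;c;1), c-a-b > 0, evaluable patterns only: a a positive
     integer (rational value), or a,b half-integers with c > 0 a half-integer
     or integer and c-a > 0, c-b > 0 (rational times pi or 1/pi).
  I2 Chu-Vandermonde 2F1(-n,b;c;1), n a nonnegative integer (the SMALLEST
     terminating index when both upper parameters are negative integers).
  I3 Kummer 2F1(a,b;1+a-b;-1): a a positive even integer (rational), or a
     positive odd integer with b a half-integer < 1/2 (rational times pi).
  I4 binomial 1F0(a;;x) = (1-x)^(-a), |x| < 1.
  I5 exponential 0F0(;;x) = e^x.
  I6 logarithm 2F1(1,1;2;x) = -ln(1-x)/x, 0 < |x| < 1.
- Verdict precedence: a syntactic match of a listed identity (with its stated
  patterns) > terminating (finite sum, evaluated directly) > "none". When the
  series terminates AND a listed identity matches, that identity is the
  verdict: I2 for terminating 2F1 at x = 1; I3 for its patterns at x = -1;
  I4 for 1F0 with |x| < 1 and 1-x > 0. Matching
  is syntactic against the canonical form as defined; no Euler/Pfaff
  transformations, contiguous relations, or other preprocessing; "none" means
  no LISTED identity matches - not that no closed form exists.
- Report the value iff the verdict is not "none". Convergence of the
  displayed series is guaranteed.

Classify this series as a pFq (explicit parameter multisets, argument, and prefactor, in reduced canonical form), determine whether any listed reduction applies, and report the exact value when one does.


Reduced: x = \frac{1}{9}, 2F1, upper = {1, 1}, lower = {2}, C = -\frac{1}{3}. Verdict: logarithm (I6) matches (the logarithm: parameters (1,1;2), x = \frac{1}{9}). Its exact value is 3 \cdot \ln\left(\frac{8}{9}\right).

The tell: from the first term -\frac{1}{3}: (1)_k (prefactor -1/3) is k! itself.
Term ratio: r(k) = \frac{1}{9} * (k+1) (k+1) / [(k+2) (k+1)] - poly over poly, x = \frac{1}{9} from leading terms; C = -\frac{1}{3} at k = 0.


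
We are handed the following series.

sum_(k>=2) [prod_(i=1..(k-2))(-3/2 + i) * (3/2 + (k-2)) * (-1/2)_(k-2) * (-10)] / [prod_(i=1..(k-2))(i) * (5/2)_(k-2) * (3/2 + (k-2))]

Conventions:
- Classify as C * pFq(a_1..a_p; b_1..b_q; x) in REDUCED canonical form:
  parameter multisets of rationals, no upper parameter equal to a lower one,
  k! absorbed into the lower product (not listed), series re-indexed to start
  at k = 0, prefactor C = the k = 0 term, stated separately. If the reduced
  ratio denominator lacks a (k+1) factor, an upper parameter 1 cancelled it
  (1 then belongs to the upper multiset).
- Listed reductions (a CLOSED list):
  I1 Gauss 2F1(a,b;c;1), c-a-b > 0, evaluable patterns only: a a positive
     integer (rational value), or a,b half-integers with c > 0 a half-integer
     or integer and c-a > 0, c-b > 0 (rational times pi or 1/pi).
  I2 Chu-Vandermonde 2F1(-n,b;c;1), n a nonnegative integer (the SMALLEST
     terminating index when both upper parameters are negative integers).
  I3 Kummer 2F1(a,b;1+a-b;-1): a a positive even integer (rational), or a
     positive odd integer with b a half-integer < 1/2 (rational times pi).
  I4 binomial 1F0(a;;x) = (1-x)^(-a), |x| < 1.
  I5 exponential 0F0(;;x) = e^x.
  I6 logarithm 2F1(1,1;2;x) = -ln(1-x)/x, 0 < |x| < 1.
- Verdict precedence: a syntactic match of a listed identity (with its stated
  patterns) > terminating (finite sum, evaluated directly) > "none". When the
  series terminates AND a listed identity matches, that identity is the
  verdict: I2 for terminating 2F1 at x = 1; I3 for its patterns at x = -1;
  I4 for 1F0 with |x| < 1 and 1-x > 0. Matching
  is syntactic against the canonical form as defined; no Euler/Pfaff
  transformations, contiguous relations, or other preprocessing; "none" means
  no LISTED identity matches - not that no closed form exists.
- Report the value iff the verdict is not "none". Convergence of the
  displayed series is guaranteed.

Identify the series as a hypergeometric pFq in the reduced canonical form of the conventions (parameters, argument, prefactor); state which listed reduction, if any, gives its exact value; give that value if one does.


This is -10 * 2F1(-1/2, -1/2; 5/2; 1) in reduced canonical form. Verdict: this is Gauss (I1, half-integer pattern) (x = 1; upper {-1/2, -1/2} half-integers, c = 5/2 in the evaluable pattern). Sum: (-225/64) * pi.

The tell: t_0 being -10, the running product (C = -10) telescopes to a rising factorial.
Adjacent-term ratio: r(k) = 1 * (k-1/2) (k-1/2) / [(k+5/2) (k+1)] - rational; roots negated = parameters, x = 1, C = -10.
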